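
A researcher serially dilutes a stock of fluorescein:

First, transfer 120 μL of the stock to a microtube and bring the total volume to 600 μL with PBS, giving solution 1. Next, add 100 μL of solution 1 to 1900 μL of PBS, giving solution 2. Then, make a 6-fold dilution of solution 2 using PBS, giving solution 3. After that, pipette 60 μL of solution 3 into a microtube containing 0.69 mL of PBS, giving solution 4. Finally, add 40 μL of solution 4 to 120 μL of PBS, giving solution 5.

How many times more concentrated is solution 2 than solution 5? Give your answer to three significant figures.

Step 1: 120 μL brought to 600 μL → factor 600/120 = 5
Step 2: 100 μL + 1900 μL = 2000 μL total → factor 2000/100 = 20
Step 3: 6-fold → factor 6
Step 4: 60 μL + 0.69 mL = 750 μL total → factor 750/60 = 12.5
Step 5: 40 μL + 120 μL = 160 μL total → factor 160/40 = 4
Dilution factor to solution 2 = 100; to solution 5 = 30000
[solution 2]/[solution 5] = (factor to solution 5)/(factor to solution 2) = 30000/100 = 300

300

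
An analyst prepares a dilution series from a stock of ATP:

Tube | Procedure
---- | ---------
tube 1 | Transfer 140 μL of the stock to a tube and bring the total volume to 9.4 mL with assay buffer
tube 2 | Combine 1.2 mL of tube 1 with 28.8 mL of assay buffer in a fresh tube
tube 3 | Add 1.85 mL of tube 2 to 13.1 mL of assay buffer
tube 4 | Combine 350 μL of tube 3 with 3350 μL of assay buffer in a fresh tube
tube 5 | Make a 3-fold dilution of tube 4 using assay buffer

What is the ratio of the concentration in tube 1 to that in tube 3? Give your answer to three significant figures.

Step 1: 140 μL brought to 9.4 mL → factor 9400/140 = 67.143
Step 2: 1.2 mL + 28.8 mL = 30 mL total → factor 30/1.2 = 25
Step 3: 1.85 mL + 13.1 mL = 14.95 mL total → factor 14.95/1.85 = 8.0811
Dilution factor to tube 1 = 67.143; to tube 3 = 13565
[tube 1]/[tube 3] = (factor to tube 3)/(factor to tube 1) = 13565/67.143 = 202

202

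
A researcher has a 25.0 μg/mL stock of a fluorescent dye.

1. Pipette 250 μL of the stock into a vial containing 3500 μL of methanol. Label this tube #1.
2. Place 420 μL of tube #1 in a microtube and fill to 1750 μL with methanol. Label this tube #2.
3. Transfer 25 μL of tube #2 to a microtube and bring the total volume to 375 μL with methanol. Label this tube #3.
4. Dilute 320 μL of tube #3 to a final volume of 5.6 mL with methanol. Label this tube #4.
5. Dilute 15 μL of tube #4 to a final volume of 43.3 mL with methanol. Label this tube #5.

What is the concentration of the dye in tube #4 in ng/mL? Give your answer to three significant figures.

Step 1: 250 μL + 3500 μL = 3750 μL total → factor 3750/250 = 15
Step 2: 420 μL brought to 1750 μL → factor 1750/420 = 4.1667
Step 3: 25 μL brought to 375 μL → factor 375/25 = 15
Step 4: 320 μL brought to 5.6 mL → factor 5600/320 = 17.5
Dilution factor through tube #4 = 15 × 4.1667 × 15 × 17.5 = 16406
[tube #4] = 25.0 μg/mL / 16406 = 0.001524 μg/mL = 1.52 ng/mL

1.52 ng/mL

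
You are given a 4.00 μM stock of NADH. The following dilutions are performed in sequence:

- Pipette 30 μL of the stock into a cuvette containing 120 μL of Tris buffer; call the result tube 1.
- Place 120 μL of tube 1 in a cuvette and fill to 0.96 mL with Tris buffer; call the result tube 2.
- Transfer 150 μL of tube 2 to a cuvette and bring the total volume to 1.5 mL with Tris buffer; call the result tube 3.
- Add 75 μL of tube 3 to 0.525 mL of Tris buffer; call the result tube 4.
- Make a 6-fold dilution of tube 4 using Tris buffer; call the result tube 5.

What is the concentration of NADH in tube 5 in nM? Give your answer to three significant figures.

0.208 nM

Step 1: 30 μL + 120 μL = 150 μL total → factor 150/30 = 5
Step 2: 120 μL brought to 0.96 mL → factor 960/120 = 8
Step 3: 150 μL brought to 1.5 mL → factor 1500/150 = 10
Step 4: 75 μL + 0.525 mL = 600 μL total → factor 600/75 = 8
Step 5: 6-fold → factor 6
Overall dilution factor = 5 × 8 × 10 × 8 × 6 = 19200
Final = 4.00 μM / 19200 = 0.0002083 μM = 0.208 nM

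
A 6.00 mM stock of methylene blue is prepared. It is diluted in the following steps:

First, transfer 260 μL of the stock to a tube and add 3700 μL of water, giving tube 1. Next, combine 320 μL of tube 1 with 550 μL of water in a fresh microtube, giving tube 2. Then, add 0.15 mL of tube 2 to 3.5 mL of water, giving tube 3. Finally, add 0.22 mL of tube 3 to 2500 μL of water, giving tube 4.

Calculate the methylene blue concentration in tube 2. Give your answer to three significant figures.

0.145 mM

Step 1: 260 μL + 3700 μL = 3960 μL total → factor 3960/260 = 15.231
Step 2: 320 μL + 550 μL = 870 μL total → factor 870/320 = 2.7188
Dilution factor through tube 2 = 15.231 × 2.7188 = 41.409
[tube 2] = 6.00 mM / 41.409 = 0.145 mM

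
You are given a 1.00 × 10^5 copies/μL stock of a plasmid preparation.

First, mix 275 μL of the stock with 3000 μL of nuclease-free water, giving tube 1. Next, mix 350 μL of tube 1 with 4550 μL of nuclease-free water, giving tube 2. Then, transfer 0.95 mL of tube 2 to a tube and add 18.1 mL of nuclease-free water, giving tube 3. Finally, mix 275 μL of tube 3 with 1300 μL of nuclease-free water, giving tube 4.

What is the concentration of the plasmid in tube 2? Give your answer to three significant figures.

Step 1: 275 μL + 3000 μL = 3275 μL total → factor 3275/275 = 11.909
Step 2: 350 μL + 4550 μL = 4900 μL total → factor 4900/350 = 14
Dilution factor through tube 2 = 11.909 × 14 = 166.73
[tube 2] = 1.00 × 10^5 copies/μL / 166.73 = 600 copies/μL

600 copies/μL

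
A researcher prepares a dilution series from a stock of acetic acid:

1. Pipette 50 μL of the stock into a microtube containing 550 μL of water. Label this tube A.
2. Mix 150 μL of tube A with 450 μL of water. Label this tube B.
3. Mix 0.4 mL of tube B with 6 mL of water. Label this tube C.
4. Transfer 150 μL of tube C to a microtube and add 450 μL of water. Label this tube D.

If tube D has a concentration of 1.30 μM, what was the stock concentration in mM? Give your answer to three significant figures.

Step 1: 50 μL + 550 μL = 600 μL total → factor 600/50 = 12
Step 2: 150 μL + 450 μL = 600 μL total → factor 600/150 = 4
Step 3: 0.4 mL + 6 mL = 6.4 mL total → factor 6.4/0.4 = 16
Step 4: 150 μL + 450 μL = 600 μL total → factor 600/150 = 4
Overall dilution factor = 12 × 4 × 16 × 4 = 3072
Stock = 1.30 μM × 3072 = 3994 μM = 3.99 mM

3.99 mM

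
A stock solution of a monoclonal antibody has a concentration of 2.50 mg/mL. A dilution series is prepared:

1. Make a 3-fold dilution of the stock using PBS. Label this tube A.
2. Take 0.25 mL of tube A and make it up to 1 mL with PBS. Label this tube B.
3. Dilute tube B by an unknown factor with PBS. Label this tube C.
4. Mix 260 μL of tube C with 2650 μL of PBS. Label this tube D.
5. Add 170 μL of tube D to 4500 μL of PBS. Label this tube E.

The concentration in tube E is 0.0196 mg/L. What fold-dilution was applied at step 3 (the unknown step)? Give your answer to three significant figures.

Step 1: 3-fold → factor 3
Step 2: 0.25 mL brought to 1 mL → factor 1/0.25 = 4
Step 3: unknown factor x
Step 4: 260 μL + 2650 μL = 2910 μL total → factor 2910/260 = 11.192
Step 5: 170 μL + 4500 μL = 4670 μL total → factor 4670/170 = 27.471
Product of known-step factors = 3689.5
Overall factor = 2.50 mg/mL / (0.0196 mg/L) = 1.2755 × 10^5
x = 1.2755 × 10^5 / 3689.5 = 34.6

34.6-fold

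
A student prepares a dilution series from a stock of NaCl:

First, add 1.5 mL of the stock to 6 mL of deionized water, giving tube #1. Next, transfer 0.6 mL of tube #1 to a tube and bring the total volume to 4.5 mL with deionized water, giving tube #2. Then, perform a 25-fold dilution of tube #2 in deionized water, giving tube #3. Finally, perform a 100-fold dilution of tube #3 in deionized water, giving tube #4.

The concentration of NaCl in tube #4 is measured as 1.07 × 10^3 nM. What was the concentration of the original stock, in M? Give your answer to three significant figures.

Step 1: 1.5 mL + 6 mL = 7.5 mL total → factor 7.5/1.5 = 5
Step 2: 0.6 mL brought to 4.5 mL → factor 4.5/0.6 = 7.5
Step 3: 25-fold → factor 25
Step 4: 100-fold → factor 100
Overall dilution factor = 5 × 7.5 × 25 × 100 = 93750
Stock = 1.07 × 10^3 nM × 93750 = 1.003 × 10^8 nM = 0.100 M

0.100 M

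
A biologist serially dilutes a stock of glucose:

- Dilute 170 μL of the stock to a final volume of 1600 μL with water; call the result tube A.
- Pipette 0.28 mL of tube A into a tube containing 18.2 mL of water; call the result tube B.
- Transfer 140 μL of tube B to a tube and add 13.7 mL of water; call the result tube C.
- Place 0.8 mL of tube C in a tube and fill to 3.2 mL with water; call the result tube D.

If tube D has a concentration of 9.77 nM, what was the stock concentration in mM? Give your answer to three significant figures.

2.40 mM

Step 1: 170 μL brought to 1600 μL → factor 1600/170 = 9.4118
Step 2: 0.28 mL + 18.2 mL = 18.48 mL total → factor 18.48/0.28 = 66
Step 3: 140 μL + 13.7 mL = 13840 μL total → factor 13840/140 = 98.857
Step 4: 0.8 mL brought to 3.2 mL → factor 3.2/0.8 = 4
Overall dilution factor = 9.4118 × 66 × 98.857 × 4 = 2.4563 × 10^5
Stock = 9.77 nM × 2.4563 × 10^5 = 2.400 × 10^6 nM = 2.40 mM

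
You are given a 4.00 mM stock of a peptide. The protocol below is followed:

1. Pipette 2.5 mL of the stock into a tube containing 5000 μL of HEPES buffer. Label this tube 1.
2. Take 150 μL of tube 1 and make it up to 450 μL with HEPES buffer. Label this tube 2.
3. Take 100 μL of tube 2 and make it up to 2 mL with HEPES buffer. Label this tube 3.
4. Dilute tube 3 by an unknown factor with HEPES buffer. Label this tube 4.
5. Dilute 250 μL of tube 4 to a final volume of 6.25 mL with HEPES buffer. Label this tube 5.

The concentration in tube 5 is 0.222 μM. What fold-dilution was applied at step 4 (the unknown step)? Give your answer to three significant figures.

4.00-fold

Step 1: 2.5 mL + 5000 μL = 7.5 mL total → factor 7.5/2.5 = 3
Step 2: 150 μL brought to 450 μL → factor 450/150 = 3
Step 3: 100 μL brought to 2 mL → factor 2000/100 = 20
Step 4: unknown factor x
Step 5: 250 μL brought to 6.25 mL → factor 6250/250 = 25
Product of known-step factors = 4500
Overall factor = 4.00 mM / (0.222 μM) = 18018
x = 18018 / 4500 = 4.00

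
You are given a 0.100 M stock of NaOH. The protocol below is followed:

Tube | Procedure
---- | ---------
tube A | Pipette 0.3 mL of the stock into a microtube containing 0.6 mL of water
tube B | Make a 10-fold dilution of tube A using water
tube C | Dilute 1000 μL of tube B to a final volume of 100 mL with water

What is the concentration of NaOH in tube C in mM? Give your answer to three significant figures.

Step 1: 0.3 mL + 0.6 mL = 0.9 mL total → factor 0.9/0.3 = 3
Step 2: 10-fold → factor 10
Step 3: 1000 μL brought to 100 mL → factor 1 × 10^5/1000 = 100
Overall dilution factor = 3 × 10 × 100 = 3000
Final = 0.100 M / 3000 = 3.333 × 10^-5 M = 0.0333 mM

0.0333 mM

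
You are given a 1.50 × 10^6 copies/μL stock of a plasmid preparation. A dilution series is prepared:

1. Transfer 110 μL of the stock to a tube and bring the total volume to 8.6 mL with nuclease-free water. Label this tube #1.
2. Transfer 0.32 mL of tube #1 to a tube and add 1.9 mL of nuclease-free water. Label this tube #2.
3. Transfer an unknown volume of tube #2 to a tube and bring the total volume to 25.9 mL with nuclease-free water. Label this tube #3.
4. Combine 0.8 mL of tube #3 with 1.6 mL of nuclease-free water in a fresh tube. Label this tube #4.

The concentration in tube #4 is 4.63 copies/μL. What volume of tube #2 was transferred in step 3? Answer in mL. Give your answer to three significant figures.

0.130 mL

Step 1: 110 μL brought to 8.6 mL → factor 8600/110 = 78.182
Step 2: 0.32 mL + 1.9 mL = 2.22 mL total → factor 2.22/0.32 = 6.9375
Step 3: v brought to 25.9 mL → factor = 25.9 mL/v
Step 4: 0.8 mL + 1.6 mL = 2.4 mL total → factor 2.4/0.8 = 3
Product of known-step factors = 1627.2
Overall factor = 1.50 × 10^6 copies/μL / (4.63 copies/μL) = 3.2397 × 10^5
Step-3 factor = 3.2397 × 10^5 / 1627.2 = 199.1
v = 25.9 mL / 199.1 = 0.130 mL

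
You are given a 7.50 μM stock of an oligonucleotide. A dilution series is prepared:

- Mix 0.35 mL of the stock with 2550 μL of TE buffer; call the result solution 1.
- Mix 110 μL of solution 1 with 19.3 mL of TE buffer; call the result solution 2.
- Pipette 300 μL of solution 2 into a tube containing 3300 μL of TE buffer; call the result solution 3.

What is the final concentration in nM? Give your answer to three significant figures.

0.427 nM

Step 1: 0.35 mL + 2550 μL = 2.9 mL total → factor 2.9/0.35 = 8.2857
Step 2: 110 μL + 19.3 mL = 19410 μL total → factor 19410/110 = 176.45
Step 3: 300 μL + 3300 μL = 3600 μL total → factor 3600/300 = 12
Overall dilution factor = 8.2857 × 176.45 × 12 = 17545
Final = 7.50 μM / 17545 = 0.0004275 μM = 0.427 nM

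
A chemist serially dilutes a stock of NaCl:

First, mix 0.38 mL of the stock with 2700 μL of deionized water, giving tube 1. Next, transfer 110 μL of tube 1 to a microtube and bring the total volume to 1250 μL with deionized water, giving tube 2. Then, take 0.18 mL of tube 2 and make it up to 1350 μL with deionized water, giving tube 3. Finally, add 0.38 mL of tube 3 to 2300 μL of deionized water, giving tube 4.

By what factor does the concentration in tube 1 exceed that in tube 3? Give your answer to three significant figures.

85.2

Step 1: 0.38 mL + 2700 μL = 3.08 mL total → factor 3.08/0.38 = 8.1053
Step 2: 110 μL brought to 1250 μL → factor 1250/110 = 11.364
Step 3: 0.18 mL brought to 1350 μL → factor 1.35/0.18 = 7.5
Dilution factor to tube 1 = 8.1053; to tube 3 = 690.79
[tube 1]/[tube 3] = (factor to tube 3)/(factor to tube 1) = 690.79/8.1053 = 85.2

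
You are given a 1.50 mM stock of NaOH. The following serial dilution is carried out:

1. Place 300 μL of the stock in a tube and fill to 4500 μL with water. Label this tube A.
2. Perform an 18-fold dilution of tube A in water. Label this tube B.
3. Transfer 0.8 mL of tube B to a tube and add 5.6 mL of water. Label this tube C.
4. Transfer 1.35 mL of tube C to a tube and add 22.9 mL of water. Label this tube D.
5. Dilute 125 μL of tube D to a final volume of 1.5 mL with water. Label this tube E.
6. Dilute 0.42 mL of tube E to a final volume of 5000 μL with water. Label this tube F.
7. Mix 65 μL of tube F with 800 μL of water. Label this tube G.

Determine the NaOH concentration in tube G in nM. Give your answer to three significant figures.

Step 1: 300 μL brought to 4500 μL → factor 4500/300 = 15
Step 2: 18-fold → factor 18
Step 3: 0.8 mL + 5.6 mL = 6.4 mL total → factor 6.4/0.8 = 8
Step 4: 1.35 mL + 22.9 mL = 24.25 mL total → factor 24.25/1.35 = 17.963
Step 5: 125 μL brought to 1.5 mL → factor 1500/125 = 12
Step 6: 0.42 mL brought to 5000 μL → factor 5/0.42 = 11.905
Step 7: 65 μL + 800 μL = 865 μL total → factor 865/65 = 13.308
Overall dilution factor = 15 × 18 × 8 × 17.963 × 12 × 11.905 × 13.308 = 7.3763 × 10^7
Final = 1.50 mM / 7.3763 × 10^7 = 2.034 × 10^-8 mM = 0.0203 nM

0.0203 nM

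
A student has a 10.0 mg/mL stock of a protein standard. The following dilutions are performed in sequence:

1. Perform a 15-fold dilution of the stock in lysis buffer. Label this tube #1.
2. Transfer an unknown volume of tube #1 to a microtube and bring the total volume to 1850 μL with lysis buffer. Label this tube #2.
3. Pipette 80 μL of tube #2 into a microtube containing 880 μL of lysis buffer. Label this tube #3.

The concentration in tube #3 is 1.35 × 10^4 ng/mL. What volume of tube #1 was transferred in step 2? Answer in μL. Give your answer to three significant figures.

Step 1: 15-fold → factor 15
Step 2: v brought to 1850 μL → factor = 1850 μL/v
Step 3: 80 μL + 880 μL = 960 μL total → factor 960/80 = 12
Product of known-step factors = 180
Overall factor = 10.0 mg/mL / (1.35 × 10^4 ng/mL) = 740.74
Step-2 factor = 740.74 / 180 = 4.1152
v = 1850 μL / 4.1152 = 450 μL

450 μL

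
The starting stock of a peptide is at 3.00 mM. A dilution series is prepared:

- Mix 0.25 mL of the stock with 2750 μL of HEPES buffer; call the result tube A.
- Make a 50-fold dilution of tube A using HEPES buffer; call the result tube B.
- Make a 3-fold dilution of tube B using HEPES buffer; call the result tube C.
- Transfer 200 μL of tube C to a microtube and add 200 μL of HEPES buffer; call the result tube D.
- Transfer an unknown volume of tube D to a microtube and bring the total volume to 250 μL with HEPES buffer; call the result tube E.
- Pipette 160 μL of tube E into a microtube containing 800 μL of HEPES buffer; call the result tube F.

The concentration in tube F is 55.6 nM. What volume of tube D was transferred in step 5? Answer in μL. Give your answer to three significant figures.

100 μL

Step 1: 0.25 mL + 2750 μL = 3 mL total → factor 3/0.25 = 12
Step 2: 50-fold → factor 50
Step 3: 3-fold → factor 3
Step 4: 200 μL + 200 μL = 400 μL total → factor 400/200 = 2
Step 5: v brought to 250 μL → factor = 250 μL/v
Step 6: 160 μL + 800 μL = 960 μL total → factor 960/160 = 6
Product of known-step factors = 21600
Overall factor = 3.00 mM / (55.6 nM) = 53957
Step-5 factor = 53957 / 21600 = 2.498
v = 250 μL / 2.498 = 100 μL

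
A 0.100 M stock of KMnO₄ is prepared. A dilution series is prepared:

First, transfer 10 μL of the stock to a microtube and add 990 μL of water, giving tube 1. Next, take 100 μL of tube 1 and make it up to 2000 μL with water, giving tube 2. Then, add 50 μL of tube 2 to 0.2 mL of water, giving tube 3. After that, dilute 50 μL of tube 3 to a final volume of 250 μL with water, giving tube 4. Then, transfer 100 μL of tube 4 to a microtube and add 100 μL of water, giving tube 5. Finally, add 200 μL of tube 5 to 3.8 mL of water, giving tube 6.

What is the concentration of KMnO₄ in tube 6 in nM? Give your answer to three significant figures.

50.0 nM

Step 1: 10 μL + 990 μL = 1000 μL total → factor 1000/10 = 100
Step 2: 100 μL brought to 2000 μL → factor 2000/100 = 20
Step 3: 50 μL + 0.2 mL = 250 μL total → factor 250/50 = 5
Step 4: 50 μL brought to 250 μL → factor 250/50 = 5
Step 5: 100 μL + 100 μL = 200 μL total → factor 200/100 = 2
Step 6: 200 μL + 3.8 mL = 4000 μL total → factor 4000/200 = 20
Overall dilution factor = 100 × 20 × 5 × 5 × 2 × 20 = 2 × 10^6
Final = 0.100 M / 2 × 10^6 = 5.000 × 10^-8 M = 50.0 nM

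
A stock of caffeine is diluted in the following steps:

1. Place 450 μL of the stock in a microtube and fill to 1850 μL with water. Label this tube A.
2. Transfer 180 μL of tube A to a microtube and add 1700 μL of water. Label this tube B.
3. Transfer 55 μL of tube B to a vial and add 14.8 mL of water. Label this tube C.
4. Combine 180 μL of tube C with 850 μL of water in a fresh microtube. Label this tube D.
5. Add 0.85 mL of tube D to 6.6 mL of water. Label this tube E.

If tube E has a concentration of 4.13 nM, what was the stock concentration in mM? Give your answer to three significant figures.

2.40 mM

Step 1: 450 μL brought to 1850 μL → factor 1850/450 = 4.1111
Step 2: 180 μL + 1700 μL = 1880 μL total → factor 1880/180 = 10.444
Step 3: 55 μL + 14.8 mL = 14855 μL total → factor 14855/55 = 270.09
Step 4: 180 μL + 850 μL = 1030 μL total → factor 1030/180 = 5.7222
Step 5: 0.85 mL + 6.6 mL = 7.45 mL total → factor 7.45/0.85 = 8.7647
Overall dilution factor = 4.1111 × 10.444 × 270.09 × 5.7222 × 8.7647 = 5.8164 × 10^5
Stock = 4.13 nM × 5.8164 × 10^5 = 2.402 × 10^6 nM = 2.40 mM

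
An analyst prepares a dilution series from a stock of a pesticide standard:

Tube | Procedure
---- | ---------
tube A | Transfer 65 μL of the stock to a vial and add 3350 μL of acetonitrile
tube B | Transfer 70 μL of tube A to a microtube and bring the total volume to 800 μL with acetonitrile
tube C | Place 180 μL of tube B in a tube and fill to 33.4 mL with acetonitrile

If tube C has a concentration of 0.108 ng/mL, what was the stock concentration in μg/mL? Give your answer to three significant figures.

12.0 μg/mL

Step 1: 65 μL + 3350 μL = 3415 μL total → factor 3415/65 = 52.538
Step 2: 70 μL brought to 800 μL → factor 800/70 = 11.429
Step 3: 180 μL brought to 33.4 mL → factor 33400/180 = 185.56
Overall dilution factor = 52.538 × 11.429 × 185.56 = 1.1141 × 10^5
Stock = 0.108 ng/mL × 1.1141 × 10^5 = 1.203 × 10^4 ng/mL = 12.0 μg/mL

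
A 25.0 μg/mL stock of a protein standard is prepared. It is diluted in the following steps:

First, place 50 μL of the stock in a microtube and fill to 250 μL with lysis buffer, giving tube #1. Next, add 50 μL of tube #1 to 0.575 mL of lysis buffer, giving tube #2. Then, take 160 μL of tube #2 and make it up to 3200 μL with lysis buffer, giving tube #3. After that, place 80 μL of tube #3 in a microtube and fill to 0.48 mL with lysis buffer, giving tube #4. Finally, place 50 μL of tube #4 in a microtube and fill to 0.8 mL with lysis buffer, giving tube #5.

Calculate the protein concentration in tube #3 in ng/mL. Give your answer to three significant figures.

Step 1: 50 μL brought to 250 μL → factor 250/50 = 5
Step 2: 50 μL + 0.575 mL = 625 μL total → factor 625/50 = 12.5
Step 3: 160 μL brought to 3200 μL → factor 3200/160 = 20
Dilution factor through tube #3 = 5 × 12.5 × 20 = 1250
[tube #3] = 25.0 μg/mL / 1250 = 0.02000 μg/mL = 20.0 ng/mL

20.0 ng/mL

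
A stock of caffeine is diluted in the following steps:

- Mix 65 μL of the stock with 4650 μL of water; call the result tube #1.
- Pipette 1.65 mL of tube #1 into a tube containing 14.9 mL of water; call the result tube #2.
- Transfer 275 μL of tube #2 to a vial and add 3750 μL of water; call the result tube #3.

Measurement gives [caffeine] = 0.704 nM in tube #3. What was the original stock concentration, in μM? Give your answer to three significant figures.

Step 1: 65 μL + 4650 μL = 4715 μL total → factor 4715/65 = 72.538
Step 2: 1.65 mL + 14.9 mL = 16.55 mL total → factor 16.55/1.65 = 10.03
Step 3: 275 μL + 3750 μL = 4025 μL total → factor 4025/275 = 14.636
Overall dilution factor = 72.538 × 10.03 × 14.636 = 10649
Stock = 0.704 nM × 10649 = 7497 nM = 7.50 μM

7.50 μM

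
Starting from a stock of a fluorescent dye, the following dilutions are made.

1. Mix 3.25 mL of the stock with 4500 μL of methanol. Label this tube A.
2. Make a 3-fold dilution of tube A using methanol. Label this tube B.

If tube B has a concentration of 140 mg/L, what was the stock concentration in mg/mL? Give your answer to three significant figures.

Step 1: 3.25 mL + 4500 μL = 7.75 mL total → factor 7.75/3.25 = 2.3846
Step 2: 3-fold → factor 3
Overall dilution factor = 2.3846 × 3 = 7.1538
Stock = 140 mg/L × 7.1538 = 1002 mg/L = 1.00 mg/mL

1.00 mg/mL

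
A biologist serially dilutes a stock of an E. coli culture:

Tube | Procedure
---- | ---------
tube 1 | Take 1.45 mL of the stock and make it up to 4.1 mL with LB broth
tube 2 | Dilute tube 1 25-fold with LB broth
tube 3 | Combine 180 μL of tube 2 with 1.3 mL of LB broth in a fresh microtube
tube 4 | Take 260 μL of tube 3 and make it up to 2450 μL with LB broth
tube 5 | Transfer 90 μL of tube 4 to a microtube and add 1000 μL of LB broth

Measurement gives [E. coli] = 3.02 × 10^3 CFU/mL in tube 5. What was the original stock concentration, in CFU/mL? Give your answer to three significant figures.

2.00 × 10^8 CFU/mL

Step 1: 1.45 mL brought to 4.1 mL → factor 4.1/1.45 = 2.8276
Step 2: 25-fold → factor 25
Step 3: 180 μL + 1.3 mL = 1480 μL total → factor 1480/180 = 8.2222
Step 4: 260 μL brought to 2450 μL → factor 2450/260 = 9.4231
Step 5: 90 μL + 1000 μL = 1090 μL total → factor 1090/90 = 12.111
Overall dilution factor = 2.8276 × 25 × 8.2222 × 9.4231 × 12.111 = 66332
Stock = 3.02 × 10^3 CFU/mL × 66332 = 2.00 × 10^8 CFU/mL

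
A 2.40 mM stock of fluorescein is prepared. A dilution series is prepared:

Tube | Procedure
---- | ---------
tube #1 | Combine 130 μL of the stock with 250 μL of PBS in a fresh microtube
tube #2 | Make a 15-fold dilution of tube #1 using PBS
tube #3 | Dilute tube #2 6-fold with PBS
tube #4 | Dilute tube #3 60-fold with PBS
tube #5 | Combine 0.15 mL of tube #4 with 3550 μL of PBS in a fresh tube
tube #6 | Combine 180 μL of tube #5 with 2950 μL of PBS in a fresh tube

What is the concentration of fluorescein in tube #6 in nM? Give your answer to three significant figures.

0.354 nM

Step 1: 130 μL + 250 μL = 380 μL total → factor 380/130 = 2.9231
Step 2: 15-fold → factor 15
Step 3: 6-fold → factor 6
Step 4: 60-fold → factor 60
Step 5: 0.15 mL + 3550 μL = 3.7 mL total → factor 3.7/0.15 = 24.667
Step 6: 180 μL + 2950 μL = 3130 μL total → factor 3130/180 = 17.389
Overall dilution factor = 2.9231 × 15 × 6 × 60 × 24.667 × 17.389 = 6.7704 × 10^6
Final = 2.40 mM / 6.7704 × 10^6 = 3.545 × 10^-7 mM = 0.354 nM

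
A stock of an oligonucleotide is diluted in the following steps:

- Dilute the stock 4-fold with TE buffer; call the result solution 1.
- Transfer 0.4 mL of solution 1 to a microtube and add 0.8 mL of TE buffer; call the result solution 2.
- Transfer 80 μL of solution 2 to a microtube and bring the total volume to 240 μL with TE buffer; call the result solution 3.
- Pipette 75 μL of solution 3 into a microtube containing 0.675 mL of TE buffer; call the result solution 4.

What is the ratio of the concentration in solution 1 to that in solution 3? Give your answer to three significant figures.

9.00

Step 1: 4-fold → factor 4
Step 2: 0.4 mL + 0.8 mL = 1.2 mL total → factor 1.2/0.4 = 3
Step 3: 80 μL brought to 240 μL → factor 240/80 = 3
Dilution factor to solution 1 = 4; to solution 3 = 36
[solution 1]/[solution 3] = (factor to solution 3)/(factor to solution 1) = 36/4 = 9.00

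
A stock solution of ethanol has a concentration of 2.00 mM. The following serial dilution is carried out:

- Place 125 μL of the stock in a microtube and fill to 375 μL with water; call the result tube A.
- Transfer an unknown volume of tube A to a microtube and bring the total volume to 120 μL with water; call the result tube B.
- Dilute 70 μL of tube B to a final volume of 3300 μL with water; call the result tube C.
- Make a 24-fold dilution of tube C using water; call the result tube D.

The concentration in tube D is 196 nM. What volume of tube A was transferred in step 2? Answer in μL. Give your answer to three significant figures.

Step 1: 125 μL brought to 375 μL → factor 375/125 = 3
Step 2: v brought to 120 μL → factor = 120 μL/v
Step 3: 70 μL brought to 3300 μL → factor 3300/70 = 47.143
Step 4: 24-fold → factor 24
Product of known-step factors = 3394.3
Overall factor = 2.00 mM / (196 nM) = 10204
Step-2 factor = 10204 / 3394.3 = 3.0063
v = 120 μL / 3.0063 = 39.9 μL

39.9 μL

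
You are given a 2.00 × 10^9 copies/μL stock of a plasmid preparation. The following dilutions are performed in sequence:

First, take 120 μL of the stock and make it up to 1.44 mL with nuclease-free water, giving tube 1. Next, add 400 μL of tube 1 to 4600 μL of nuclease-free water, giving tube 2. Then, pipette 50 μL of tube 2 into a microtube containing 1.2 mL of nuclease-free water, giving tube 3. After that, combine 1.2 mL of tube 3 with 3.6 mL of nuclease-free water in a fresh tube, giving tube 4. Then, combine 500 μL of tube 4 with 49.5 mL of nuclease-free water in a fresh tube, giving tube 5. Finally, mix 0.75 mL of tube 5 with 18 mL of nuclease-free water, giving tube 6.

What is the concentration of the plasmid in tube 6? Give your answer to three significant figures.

Step 1: 120 μL brought to 1.44 mL → factor 1440/120 = 12
Step 2: 400 μL + 4600 μL = 5000 μL total → factor 5000/400 = 12.5
Step 3: 50 μL + 1.2 mL = 1250 μL total → factor 1250/50 = 25
Step 4: 1.2 mL + 3.6 mL = 4.8 mL total → factor 4.8/1.2 = 4
Step 5: 500 μL + 49.5 mL = 50000 μL total → factor 50000/500 = 100
Step 6: 0.75 mL + 18 mL = 18.75 mL total → factor 18.75/0.75 = 25
Overall dilution factor = 12 × 12.5 × 25 × 4 × 100 × 25 = 3.75 × 10^7
Final = 2.00 × 10^9 copies/μL / 3.75 × 10^7 = 53.3 copies/μL

53.3 copies/μL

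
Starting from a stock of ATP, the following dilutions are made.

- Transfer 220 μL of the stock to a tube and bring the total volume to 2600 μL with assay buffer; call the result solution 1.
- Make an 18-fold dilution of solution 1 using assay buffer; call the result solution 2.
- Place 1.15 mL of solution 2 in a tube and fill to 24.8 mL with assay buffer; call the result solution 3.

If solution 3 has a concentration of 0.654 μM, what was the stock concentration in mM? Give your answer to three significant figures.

Step 1: 220 μL brought to 2600 μL → factor 2600/220 = 11.818
Step 2: 18-fold → factor 18
Step 3: 1.15 mL brought to 24.8 mL → factor 24.8/1.15 = 21.565
Overall dilution factor = 11.818 × 18 × 21.565 = 4587.5
Stock = 0.654 μM × 4587.5 = 3000 μM = 3.00 mM

3.00 mM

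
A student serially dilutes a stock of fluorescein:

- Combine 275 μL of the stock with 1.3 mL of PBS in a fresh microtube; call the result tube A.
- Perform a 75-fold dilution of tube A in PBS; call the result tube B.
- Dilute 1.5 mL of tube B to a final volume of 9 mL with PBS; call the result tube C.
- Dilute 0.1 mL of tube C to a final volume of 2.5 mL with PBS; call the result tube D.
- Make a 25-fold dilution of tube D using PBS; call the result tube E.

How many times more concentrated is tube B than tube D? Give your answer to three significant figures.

150

Step 1: 275 μL + 1.3 mL = 1575 μL total → factor 1575/275 = 5.7273
Step 2: 75-fold → factor 75
Step 3: 1.5 mL brought to 9 mL → factor 9/1.5 = 6
Step 4: 0.1 mL brought to 2.5 mL → factor 2.5/0.1 = 25
Dilution factor to tube B = 429.55; to tube D = 64432
[tube B]/[tube D] = (factor to tube D)/(factor to tube B) = 64432/429.55 = 150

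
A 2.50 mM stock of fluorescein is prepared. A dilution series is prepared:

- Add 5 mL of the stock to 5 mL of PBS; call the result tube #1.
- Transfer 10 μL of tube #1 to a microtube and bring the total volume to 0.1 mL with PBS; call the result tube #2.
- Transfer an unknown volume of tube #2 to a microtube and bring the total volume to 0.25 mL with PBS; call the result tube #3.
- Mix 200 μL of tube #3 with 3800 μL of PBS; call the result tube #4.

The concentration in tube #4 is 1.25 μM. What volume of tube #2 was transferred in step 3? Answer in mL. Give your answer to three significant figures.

Step 1: 5 mL + 5 mL = 10 mL total → factor 10/5 = 2
Step 2: 10 μL brought to 0.1 mL → factor 100/10 = 10
Step 3: v brought to 0.25 mL → factor = 0.25 mL/v
Step 4: 200 μL + 3800 μL = 4000 μL total → factor 4000/200 = 20
Product of known-step factors = 400
Overall factor = 2.50 mM / (1.25 μM) = 2000
Step-3 factor = 2000 / 400 = 5
v = 0.25 mL / 5 = 0.0500 mL

0.0500 mL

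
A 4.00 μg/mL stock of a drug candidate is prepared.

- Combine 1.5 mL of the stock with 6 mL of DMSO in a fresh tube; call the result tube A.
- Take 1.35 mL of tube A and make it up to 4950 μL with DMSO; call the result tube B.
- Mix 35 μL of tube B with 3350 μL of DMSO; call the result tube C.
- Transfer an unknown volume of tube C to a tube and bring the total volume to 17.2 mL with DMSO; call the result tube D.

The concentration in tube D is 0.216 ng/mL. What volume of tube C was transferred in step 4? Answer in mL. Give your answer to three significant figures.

1.65 mL

Step 1: 1.5 mL + 6 mL = 7.5 mL total → factor 7.5/1.5 = 5
Step 2: 1.35 mL brought to 4950 μL → factor 4.95/1.35 = 3.6667
Step 3: 35 μL + 3350 μL = 3385 μL total → factor 3385/35 = 96.714
Step 4: v brought to 17.2 mL → factor = 17.2 mL/v
Product of known-step factors = 1773.1
Overall factor = 4.00 μg/mL / (0.216 ng/mL) = 18519
Step-4 factor = 18519 / 1773.1 = 10.444
v = 17.2 mL / 10.444 = 1.65 mL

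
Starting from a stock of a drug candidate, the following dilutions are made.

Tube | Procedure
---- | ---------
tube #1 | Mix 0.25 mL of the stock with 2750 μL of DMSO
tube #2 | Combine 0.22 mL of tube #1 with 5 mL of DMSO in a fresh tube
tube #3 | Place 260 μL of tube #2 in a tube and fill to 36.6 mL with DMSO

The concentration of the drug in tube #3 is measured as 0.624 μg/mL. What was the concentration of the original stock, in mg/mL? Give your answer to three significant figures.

25.0 mg/mL

Step 1: 0.25 mL + 2750 μL = 3 mL total → factor 3/0.25 = 12
Step 2: 0.22 mL + 5 mL = 5.22 mL total → factor 5.22/0.22 = 23.727
Step 3: 260 μL brought to 36.6 mL → factor 36600/260 = 140.77
Overall dilution factor = 12 × 23.727 × 140.77 = 40081
Stock = 0.624 μg/mL × 40081 = 2.501 × 10^4 μg/mL = 25.0 mg/mL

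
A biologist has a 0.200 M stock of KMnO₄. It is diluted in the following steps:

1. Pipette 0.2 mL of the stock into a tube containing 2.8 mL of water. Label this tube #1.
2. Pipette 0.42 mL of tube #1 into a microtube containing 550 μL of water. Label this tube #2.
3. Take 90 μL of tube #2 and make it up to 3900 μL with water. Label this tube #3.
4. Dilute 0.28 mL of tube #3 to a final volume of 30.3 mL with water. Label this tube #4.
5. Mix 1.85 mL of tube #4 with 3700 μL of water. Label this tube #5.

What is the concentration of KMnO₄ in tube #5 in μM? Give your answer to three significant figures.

0.410 μM

Step 1: 0.2 mL + 2.8 mL = 3 mL total → factor 3/0.2 = 15
Step 2: 0.42 mL + 550 μL = 0.97 mL total → factor 0.97/0.42 = 2.3095
Step 3: 90 μL brought to 3900 μL → factor 3900/90 = 43.333
Step 4: 0.28 mL brought to 30.3 mL → factor 30.3/0.28 = 108.21
Step 5: 1.85 mL + 3700 μL = 5.55 mL total → factor 5.55/1.85 = 3
Overall dilution factor = 15 × 2.3095 × 43.333 × 108.21 × 3 = 4.8735 × 10^5
Final = 0.200 M / 4.8735 × 10^5 = 4.104 × 10^-7 M = 0.410 μM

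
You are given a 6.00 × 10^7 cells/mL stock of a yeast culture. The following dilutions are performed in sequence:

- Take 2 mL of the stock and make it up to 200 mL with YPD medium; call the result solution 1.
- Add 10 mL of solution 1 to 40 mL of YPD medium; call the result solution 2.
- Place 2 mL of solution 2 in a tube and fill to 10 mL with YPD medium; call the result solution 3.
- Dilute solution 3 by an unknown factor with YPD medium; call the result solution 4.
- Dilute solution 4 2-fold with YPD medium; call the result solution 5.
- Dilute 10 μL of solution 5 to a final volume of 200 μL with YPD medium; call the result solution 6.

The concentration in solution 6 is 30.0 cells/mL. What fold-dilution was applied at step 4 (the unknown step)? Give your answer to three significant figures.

20.0-fold

Step 1: 2 mL brought to 200 mL → factor 200/2 = 100
Step 2: 10 mL + 40 mL = 50 mL total → factor 50/10 = 5
Step 3: 2 mL brought to 10 mL → factor 10/2 = 5
Step 4: unknown factor x
Step 5: 2-fold → factor 2
Step 6: 10 μL brought to 200 μL → factor 200/10 = 20
Product of known-step factors = 1 × 10^5
Overall factor = 6.00 × 10^7 cells/mL / (30.0 cells/mL) = 2 × 10^6
x = 2 × 10^6 / 1 × 10^5 = 20.0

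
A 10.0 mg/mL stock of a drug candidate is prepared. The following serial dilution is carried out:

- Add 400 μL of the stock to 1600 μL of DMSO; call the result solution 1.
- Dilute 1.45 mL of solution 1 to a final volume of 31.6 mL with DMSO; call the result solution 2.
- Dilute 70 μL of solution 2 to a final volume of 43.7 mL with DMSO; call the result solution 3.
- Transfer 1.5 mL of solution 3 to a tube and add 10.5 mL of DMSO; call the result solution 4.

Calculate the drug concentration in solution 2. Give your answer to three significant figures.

Step 1: 400 μL + 1600 μL = 2000 μL total → factor 2000/400 = 5
Step 2: 1.45 mL brought to 31.6 mL → factor 31.6/1.45 = 21.793
Dilution factor through solution 2 = 5 × 21.793 = 108.97
[solution 2] = 10.0 mg/mL / 108.97 = 0.0918 mg/mL

0.0918 mg/mL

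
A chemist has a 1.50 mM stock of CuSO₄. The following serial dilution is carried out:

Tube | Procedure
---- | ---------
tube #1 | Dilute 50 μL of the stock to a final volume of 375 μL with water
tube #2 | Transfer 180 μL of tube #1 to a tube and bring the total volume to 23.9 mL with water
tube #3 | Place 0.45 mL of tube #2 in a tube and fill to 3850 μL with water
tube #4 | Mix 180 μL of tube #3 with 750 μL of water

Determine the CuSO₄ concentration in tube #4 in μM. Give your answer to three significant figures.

Step 1: 50 μL brought to 375 μL → factor 375/50 = 7.5
Step 2: 180 μL brought to 23.9 mL → factor 23900/180 = 132.78
Step 3: 0.45 mL brought to 3850 μL → factor 3.85/0.45 = 8.5556
Step 4: 180 μL + 750 μL = 930 μL total → factor 930/180 = 5.1667
Overall dilution factor = 7.5 × 132.78 × 8.5556 × 5.1667 = 44020
Final = 1.50 mM / 44020 = 3.408 × 10^-5 mM = 0.0341 μM

0.0341 μM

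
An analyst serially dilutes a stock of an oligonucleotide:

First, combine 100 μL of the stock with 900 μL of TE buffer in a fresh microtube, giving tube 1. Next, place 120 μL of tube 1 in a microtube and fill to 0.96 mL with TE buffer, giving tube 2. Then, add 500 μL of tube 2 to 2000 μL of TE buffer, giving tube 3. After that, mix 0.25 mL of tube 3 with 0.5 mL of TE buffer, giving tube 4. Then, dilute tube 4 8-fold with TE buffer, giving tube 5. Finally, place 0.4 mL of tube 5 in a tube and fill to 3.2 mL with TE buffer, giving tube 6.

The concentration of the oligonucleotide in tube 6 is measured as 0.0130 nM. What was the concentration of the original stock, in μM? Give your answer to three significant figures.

0.998 μM

Step 1: 100 μL + 900 μL = 1000 μL total → factor 1000/100 = 10
Step 2: 120 μL brought to 0.96 mL → factor 960/120 = 8
Step 3: 500 μL + 2000 μL = 2500 μL total → factor 2500/500 = 5
Step 4: 0.25 mL + 0.5 mL = 0.75 mL total → factor 0.75/0.25 = 3
Step 5: 8-fold → factor 8
Step 6: 0.4 mL brought to 3.2 mL → factor 3.2/0.4 = 8
Overall dilution factor = 10 × 8 × 5 × 3 × 8 × 8 = 76800
Stock = 0.0130 nM × 76800 = 998.4 nM = 0.998 μM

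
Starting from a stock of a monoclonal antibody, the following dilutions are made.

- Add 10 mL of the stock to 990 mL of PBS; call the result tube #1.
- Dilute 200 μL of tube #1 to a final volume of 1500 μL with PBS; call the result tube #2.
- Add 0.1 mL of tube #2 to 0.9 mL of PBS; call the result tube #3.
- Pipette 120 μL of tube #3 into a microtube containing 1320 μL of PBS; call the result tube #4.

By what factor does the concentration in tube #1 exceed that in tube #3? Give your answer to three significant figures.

Step 1: 10 mL + 990 mL = 1000 mL total → factor 1000/10 = 100
Step 2: 200 μL brought to 1500 μL → factor 1500/200 = 7.5
Step 3: 0.1 mL + 0.9 mL = 1 mL total → factor 1/0.1 = 10
Dilution factor to tube #1 = 100; to tube #3 = 7500
[tube #1]/[tube #3] = (factor to tube #3)/(factor to tube #1) = 7500/100 = 75.0

75.0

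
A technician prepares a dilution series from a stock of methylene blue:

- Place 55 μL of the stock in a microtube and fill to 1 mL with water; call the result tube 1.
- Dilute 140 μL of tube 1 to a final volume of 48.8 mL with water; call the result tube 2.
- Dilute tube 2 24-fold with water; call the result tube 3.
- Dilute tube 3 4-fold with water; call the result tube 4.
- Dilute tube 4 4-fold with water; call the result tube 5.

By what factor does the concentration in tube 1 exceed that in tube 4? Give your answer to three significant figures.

3.35 × 10^4

Step 1: 55 μL brought to 1 mL → factor 1000/55 = 18.182
Step 2: 140 μL brought to 48.8 mL → factor 48800/140 = 348.57
Step 3: 24-fold → factor 24
Step 4: 4-fold → factor 4
Dilution factor to tube 1 = 18.182; to tube 4 = 6.0842 × 10^5
[tube 1]/[tube 4] = (factor to tube 4)/(factor to tube 1) = 6.0842 × 10^5/18.182 = 3.35 × 10^4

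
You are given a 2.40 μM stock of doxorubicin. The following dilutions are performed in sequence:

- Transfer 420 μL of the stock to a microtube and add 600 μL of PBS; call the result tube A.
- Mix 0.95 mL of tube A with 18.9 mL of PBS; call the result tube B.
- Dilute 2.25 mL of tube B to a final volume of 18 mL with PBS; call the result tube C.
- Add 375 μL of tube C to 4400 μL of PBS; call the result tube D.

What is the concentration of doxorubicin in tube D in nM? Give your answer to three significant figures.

Step 1: 420 μL + 600 μL = 1020 μL total → factor 1020/420 = 2.4286
Step 2: 0.95 mL + 18.9 mL = 19.85 mL total → factor 19.85/0.95 = 20.895
Step 3: 2.25 mL brought to 18 mL → factor 18/2.25 = 8
Step 4: 375 μL + 4400 μL = 4775 μL total → factor 4775/375 = 12.733
Overall dilution factor = 2.4286 × 20.895 × 8 × 12.733 = 5169.2
Final = 2.40 μM / 5169.2 = 0.0004643 μM = 0.464 nM

0.464 nM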